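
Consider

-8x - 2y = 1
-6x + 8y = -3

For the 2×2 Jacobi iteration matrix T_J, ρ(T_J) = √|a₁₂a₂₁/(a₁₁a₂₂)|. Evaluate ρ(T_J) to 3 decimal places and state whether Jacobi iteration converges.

0.433

a₁₂a₂₁/(a₁₁a₂₂) = (-2)·(-6) / ((-8)·(8)) = -0.187500
ρ = √|-0.187500| = √0.187500 = 0.433
ρ < 1, so Jacobi converges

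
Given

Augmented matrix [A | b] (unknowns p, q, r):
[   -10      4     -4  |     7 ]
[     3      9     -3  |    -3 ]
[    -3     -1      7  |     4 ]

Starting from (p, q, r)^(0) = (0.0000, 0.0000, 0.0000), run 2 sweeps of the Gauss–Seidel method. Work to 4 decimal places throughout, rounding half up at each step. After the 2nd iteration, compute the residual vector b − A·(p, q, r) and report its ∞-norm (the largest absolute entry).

Iteration 1:
  p = (7 - (4)·0.0000 - (-4)·0.0000) / (-10) = -0.7000
  q = (-3 - (3)·-0.7000 - (-3)·0.0000) / (9) = -0.1000
  r = (4 - (-3)·-0.7000 - (-1)·-0.1000) / (7) = 0.2571
Iteration 2:
  p = (7 - (4)·-0.1000 - (-4)·0.2571) / (-10) = -0.8428
  q = (-3 - (3)·-0.8428 - (-3)·0.2571) / (9) = 0.0333
  r = (4 - (-3)·-0.8428 - (-1)·0.0333) / (7) = 0.2150
Residual b − A·x = (-0.7012, -0.1263, -0.0001); ∞-norm = 0.7012

0.7012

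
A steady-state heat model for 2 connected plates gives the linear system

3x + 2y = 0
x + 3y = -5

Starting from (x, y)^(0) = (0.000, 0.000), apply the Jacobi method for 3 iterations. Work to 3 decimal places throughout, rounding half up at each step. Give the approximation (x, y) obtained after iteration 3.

(1.111, -2.037)

Iteration 1:
  x = (0 - (2)·0.000) / (3) = 0.000
  y = (-5 - (1)·0.000) / (3) = -1.667
Iteration 2:
  x = (0 - (2)·-1.667) / (3) = 1.111
  y = (-5 - (1)·0.000) / (3) = -1.667
Iteration 3:
  x = (0 - (2)·-1.667) / (3) = 1.111
  y = (-5 - (1)·1.111) / (3) = -2.037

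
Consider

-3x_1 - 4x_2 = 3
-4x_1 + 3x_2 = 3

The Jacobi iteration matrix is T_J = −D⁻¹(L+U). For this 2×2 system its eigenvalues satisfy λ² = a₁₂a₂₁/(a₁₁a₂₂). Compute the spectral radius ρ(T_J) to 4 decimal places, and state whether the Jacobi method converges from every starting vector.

a₁₂a₂₁/(a₁₁a₂₂) = (-4)·(-4) / ((-3)·(3)) = -1.777778
ρ = √|-1.777778| = √1.777778 = 1.3333
ρ > 1, so Jacobi diverges

1.3333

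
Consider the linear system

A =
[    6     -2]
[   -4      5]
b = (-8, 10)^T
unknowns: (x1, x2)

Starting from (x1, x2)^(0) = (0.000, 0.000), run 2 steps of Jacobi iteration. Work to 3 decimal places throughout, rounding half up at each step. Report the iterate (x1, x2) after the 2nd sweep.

(-0.667, 0.934)

Iteration 1:
  x1 = (-8 - (-2)·0.000) / (6) = -1.333
  x2 = (10 - (-4)·0.000) / (5) = 2.000
Iteration 2:
  x1 = (-8 - (-2)·2.000) / (6) = -0.667
  x2 = (10 - (-4)·-1.333) / (5) = 0.934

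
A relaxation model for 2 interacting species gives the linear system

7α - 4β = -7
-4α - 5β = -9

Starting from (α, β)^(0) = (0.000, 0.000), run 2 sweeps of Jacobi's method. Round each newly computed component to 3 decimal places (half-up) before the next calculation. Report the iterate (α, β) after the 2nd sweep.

Iteration 1:
  α = (-7 - (-4)·0.000) / (7) = -1.000
  β = (-9 - (-4)·0.000) / (-5) = 1.800
Iteration 2:
  α = (-7 - (-4)·1.800) / (7) = 0.029
  β = (-9 - (-4)·-1.000) / (-5) = 2.600

(0.029, 2.600)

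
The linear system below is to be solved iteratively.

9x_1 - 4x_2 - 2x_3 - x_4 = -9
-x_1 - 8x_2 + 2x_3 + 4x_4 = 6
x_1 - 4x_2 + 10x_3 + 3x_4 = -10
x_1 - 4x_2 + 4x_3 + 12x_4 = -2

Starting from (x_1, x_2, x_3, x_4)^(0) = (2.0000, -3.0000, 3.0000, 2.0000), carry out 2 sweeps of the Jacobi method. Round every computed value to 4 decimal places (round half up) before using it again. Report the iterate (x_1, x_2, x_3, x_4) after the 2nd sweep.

Iteration 1:
  x_1 = (-9 - (-4)·-3.0000 - (-2)·3.0000 - (-1)·2.0000) / (9) = -1.4444
  x_2 = (6 - (-1)·2.0000 - (2)·3.0000 - (4)·2.0000) / (-8) = 0.7500
  x_3 = (-10 - (1)·2.0000 - (-4)·-3.0000 - (3)·2.0000) / (10) = -3.0000
  x_4 = (-2 - (1)·2.0000 - (-4)·-3.0000 - (4)·3.0000) / (12) = -2.3333
Iteration 2:
  x_1 = (-9 - (-4)·0.7500 - (-2)·-3.0000 - (-1)·-2.3333) / (9) = -1.5926
  x_2 = (6 - (-1)·-1.4444 - (2)·-3.0000 - (4)·-2.3333) / (-8) = -2.4861
  x_3 = (-10 - (1)·-1.4444 - (-4)·0.7500 - (3)·-2.3333) / (10) = 0.1444
  x_4 = (-2 - (1)·-1.4444 - (-4)·0.7500 - (4)·-3.0000) / (12) = 1.2037

(-1.5926, -2.4861, 0.1444, 1.2037)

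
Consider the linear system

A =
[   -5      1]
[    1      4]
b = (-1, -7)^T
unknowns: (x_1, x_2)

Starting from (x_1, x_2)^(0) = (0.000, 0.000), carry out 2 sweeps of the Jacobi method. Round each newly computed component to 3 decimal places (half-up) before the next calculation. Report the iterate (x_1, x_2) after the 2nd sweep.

Iteration 1:
  x_1 = (-1 - (1)·0.000) / (-5) = 0.200
  x_2 = (-7 - (1)·0.000) / (4) = -1.750
Iteration 2:
  x_1 = (-1 - (1)·-1.750) / (-5) = -0.150
  x_2 = (-7 - (1)·0.200) / (4) = -1.800

(-0.150, -1.800)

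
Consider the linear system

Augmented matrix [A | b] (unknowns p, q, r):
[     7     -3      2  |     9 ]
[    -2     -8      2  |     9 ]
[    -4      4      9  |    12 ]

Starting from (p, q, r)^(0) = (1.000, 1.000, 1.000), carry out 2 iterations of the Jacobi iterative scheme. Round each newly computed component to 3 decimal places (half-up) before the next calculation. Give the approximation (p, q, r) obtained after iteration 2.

Iteration 1:
  p = (9 - (-3)·1.000 - (2)·1.000) / (7) = 1.429
  q = (9 - (-2)·1.000 - (2)·1.000) / (-8) = -1.125
  r = (12 - (-4)·1.000 - (4)·1.000) / (9) = 1.333
Iteration 2:
  p = (9 - (-3)·-1.125 - (2)·1.333) / (7) = 0.423
  q = (9 - (-2)·1.429 - (2)·1.333) / (-8) = -1.149
  r = (12 - (-4)·1.429 - (4)·-1.125) / (9) = 2.468

(0.423, -1.149, 2.468)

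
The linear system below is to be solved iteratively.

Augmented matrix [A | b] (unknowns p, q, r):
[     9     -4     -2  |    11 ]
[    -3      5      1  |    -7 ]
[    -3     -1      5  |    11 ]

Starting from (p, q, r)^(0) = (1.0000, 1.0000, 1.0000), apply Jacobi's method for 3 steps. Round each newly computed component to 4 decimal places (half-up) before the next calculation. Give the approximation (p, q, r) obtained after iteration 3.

Iteration 1:
  p = (11 - (-4)·1.0000 - (-2)·1.0000) / (9) = 1.8889
  q = (-7 - (-3)·1.0000 - (1)·1.0000) / (5) = -1.0000
  r = (11 - (-3)·1.0000 - (-1)·1.0000) / (5) = 3.0000
Iteration 2:
  p = (11 - (-4)·-1.0000 - (-2)·3.0000) / (9) = 1.4444
  q = (-7 - (-3)·1.8889 - (1)·3.0000) / (5) = -0.8667
  r = (11 - (-3)·1.8889 - (-1)·-1.0000) / (5) = 3.1333
Iteration 3:
  p = (11 - (-4)·-0.8667 - (-2)·3.1333) / (9) = 1.5333
  q = (-7 - (-3)·1.4444 - (1)·3.1333) / (5) = -1.1600
  r = (11 - (-3)·1.4444 - (-1)·-0.8667) / (5) = 2.8933

(1.5333, -1.1600, 2.8933)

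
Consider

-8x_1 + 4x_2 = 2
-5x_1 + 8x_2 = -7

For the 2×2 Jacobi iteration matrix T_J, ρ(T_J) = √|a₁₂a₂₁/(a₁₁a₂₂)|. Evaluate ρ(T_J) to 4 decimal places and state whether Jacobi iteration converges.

0.5590

a₁₂a₂₁/(a₁₁a₂₂) = (4)·(-5) / ((-8)·(8)) = 0.312500
ρ = √|0.312500| = √0.312500 = 0.5590
ρ < 1, so Jacobi converges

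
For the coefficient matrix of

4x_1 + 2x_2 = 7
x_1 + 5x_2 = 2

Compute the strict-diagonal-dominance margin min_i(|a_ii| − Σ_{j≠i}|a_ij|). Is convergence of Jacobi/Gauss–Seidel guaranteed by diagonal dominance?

row 1: |4| − (2) = 2
row 2: |5| − (1) = 4
minimum over rows = 2 → strictly diagonally dominant (convergence guaranteed)

2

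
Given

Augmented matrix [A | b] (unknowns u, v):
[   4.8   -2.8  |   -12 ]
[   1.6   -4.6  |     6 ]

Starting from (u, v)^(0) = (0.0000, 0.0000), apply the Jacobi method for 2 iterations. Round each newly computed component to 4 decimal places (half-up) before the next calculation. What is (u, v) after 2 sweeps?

(-3.2608, -2.1739)

Iteration 1:
  u = (-12 - (-2.8)·0.0000) / (4.8) = -2.5000
  v = (6 - (1.6)·0.0000) / (-4.6) = -1.3043
Iteration 2:
  u = (-12 - (-2.8)·-1.3043) / (4.8) = -3.2608
  v = (6 - (1.6)·-2.5000) / (-4.6) = -2.1739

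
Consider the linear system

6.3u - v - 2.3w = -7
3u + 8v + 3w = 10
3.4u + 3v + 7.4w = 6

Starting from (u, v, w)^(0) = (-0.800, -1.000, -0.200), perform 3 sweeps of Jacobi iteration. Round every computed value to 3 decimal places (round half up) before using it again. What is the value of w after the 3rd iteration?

0.467

Iteration 1:
  u = (-7 - (-1)·-1.000 - (-2.3)·-0.200) / (6.3) = -1.343
  v = (10 - (3)·-0.800 - (3)·-0.200) / (8) = 1.625
  w = (6 - (3.4)·-0.800 - (3)·-1.000) / (7.4) = 1.584
Iteration 2:
  u = (-7 - (-1)·1.625 - (-2.3)·1.584) / (6.3) = -0.275
  v = (10 - (3)·-1.343 - (3)·1.584) / (8) = 1.160
  w = (6 - (3.4)·-1.343 - (3)·1.625) / (7.4) = 0.769
Iteration 3:
  u = (-7 - (-1)·1.160 - (-2.3)·0.769) / (6.3) = -0.646
  v = (10 - (3)·-0.275 - (3)·0.769) / (8) = 1.065
  w = (6 - (3.4)·-0.275 - (3)·1.160) / (7.4) = 0.467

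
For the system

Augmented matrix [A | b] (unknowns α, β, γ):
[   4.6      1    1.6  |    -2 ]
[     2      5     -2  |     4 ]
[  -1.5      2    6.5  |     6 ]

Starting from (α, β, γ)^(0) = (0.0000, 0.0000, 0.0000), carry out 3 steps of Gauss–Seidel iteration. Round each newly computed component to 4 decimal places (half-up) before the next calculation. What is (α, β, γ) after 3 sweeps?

Iteration 1:
  α = (-2 - (1)·0.0000 - (1.6)·0.0000) / (4.6) = -0.4348
  β = (4 - (2)·-0.4348 - (-2)·0.0000) / (5) = 0.9739
  γ = (6 - (-1.5)·-0.4348 - (2)·0.9739) / (6.5) = 0.5231
Iteration 2:
  α = (-2 - (1)·0.9739 - (1.6)·0.5231) / (4.6) = -0.8284
  β = (4 - (2)·-0.8284 - (-2)·0.5231) / (5) = 1.3406
  γ = (6 - (-1.5)·-0.8284 - (2)·1.3406) / (6.5) = 0.3194
Iteration 3:
  α = (-2 - (1)·1.3406 - (1.6)·0.3194) / (4.6) = -0.8373
  β = (4 - (2)·-0.8373 - (-2)·0.3194) / (5) = 1.2627
  γ = (6 - (-1.5)·-0.8373 - (2)·1.2627) / (6.5) = 0.3413

(-0.8373, 1.2627, 0.3413)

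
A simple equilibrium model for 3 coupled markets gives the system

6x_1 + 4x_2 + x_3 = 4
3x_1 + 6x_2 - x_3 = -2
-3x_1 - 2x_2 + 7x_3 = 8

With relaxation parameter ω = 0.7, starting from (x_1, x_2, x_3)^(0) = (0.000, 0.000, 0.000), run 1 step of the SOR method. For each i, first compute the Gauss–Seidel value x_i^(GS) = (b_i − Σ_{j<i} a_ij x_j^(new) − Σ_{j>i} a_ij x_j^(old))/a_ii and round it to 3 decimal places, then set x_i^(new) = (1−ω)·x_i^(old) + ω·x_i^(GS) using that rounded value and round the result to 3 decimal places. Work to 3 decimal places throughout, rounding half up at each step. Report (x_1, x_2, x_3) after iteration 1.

(0.467, -0.397, 0.861)

Iteration 1:
  x_1: GS value = (4 - (4)·0.000 - (1)·0.000) / (6) = 0.667;  x_1 ← (1−ω)·0.000 + ω·0.667 = 0.467
  x_2: GS value = (-2 - (3)·0.467 - (-1)·0.000) / (6) = -0.567;  x_2 ← (1−ω)·0.000 + ω·-0.567 = -0.397
  x_3: GS value = (8 - (-3)·0.467 - (-2)·-0.397) / (7) = 1.230;  x_3 ← (1−ω)·0.000 + ω·1.230 = 0.861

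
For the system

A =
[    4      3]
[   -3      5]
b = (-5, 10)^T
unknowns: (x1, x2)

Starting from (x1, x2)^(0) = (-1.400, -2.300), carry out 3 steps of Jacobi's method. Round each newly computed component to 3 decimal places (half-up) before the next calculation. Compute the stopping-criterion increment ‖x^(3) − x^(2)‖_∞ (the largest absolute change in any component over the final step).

1.557

Iteration 1:
  x1 = (-5 - (3)·-2.300) / (4) = 0.475
  x2 = (10 - (-3)·-1.400) / (5) = 1.160
Iteration 2:
  x1 = (-5 - (3)·1.160) / (4) = -2.120
  x2 = (10 - (-3)·0.475) / (5) = 2.285
Iteration 3:
  x1 = (-5 - (3)·2.285) / (4) = -2.964
  x2 = (10 - (-3)·-2.120) / (5) = 0.728
Change: (-0.844, -1.557) → max |·| = 1.557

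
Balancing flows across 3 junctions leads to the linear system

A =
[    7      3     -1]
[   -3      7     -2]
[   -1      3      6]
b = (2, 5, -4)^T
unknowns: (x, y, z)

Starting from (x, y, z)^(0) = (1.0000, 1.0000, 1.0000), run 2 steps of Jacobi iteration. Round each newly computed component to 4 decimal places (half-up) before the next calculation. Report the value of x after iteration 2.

Iteration 1:
  x = (2 - (3)·1.0000 - (-1)·1.0000) / (7) = 0.0000
  y = (5 - (-3)·1.0000 - (-2)·1.0000) / (7) = 1.4286
  z = (-4 - (-1)·1.0000 - (3)·1.0000) / (6) = -1.0000
Iteration 2:
  x = (2 - (3)·1.4286 - (-1)·-1.0000) / (7) = -0.4694
  y = (5 - (-3)·0.0000 - (-2)·-1.0000) / (7) = 0.4286
  z = (-4 - (-1)·0.0000 - (3)·1.4286) / (6) = -1.3810

-0.4694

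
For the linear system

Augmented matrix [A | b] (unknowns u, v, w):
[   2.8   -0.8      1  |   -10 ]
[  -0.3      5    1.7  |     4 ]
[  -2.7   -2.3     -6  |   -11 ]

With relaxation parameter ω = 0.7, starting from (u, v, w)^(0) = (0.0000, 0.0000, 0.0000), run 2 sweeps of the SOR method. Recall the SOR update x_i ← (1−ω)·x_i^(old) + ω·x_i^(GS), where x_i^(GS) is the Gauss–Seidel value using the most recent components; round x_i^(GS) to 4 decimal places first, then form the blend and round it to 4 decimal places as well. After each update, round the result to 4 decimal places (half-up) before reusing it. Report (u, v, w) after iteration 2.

Iteration 1:
  u: GS value = (-10 - (-0.8)·0.0000 - (1)·0.0000) / (2.8) = -3.5714;  u ← (1−ω)·0.0000 + ω·-3.5714 = -2.5000
  v: GS value = (4 - (-0.3)·-2.5000 - (1.7)·0.0000) / (5) = 0.6500;  v ← (1−ω)·0.0000 + ω·0.6500 = 0.4550
  w: GS value = (-11 - (-2.7)·-2.5000 - (-2.3)·0.4550) / (-6) = 2.7839;  w ← (1−ω)·0.0000 + ω·2.7839 = 1.9487
Iteration 2:
  u: GS value = (-10 - (-0.8)·0.4550 - (1)·1.9487) / (2.8) = -4.1374;  u ← (1−ω)·-2.5000 + ω·-4.1374 = -3.6462
  v: GS value = (4 - (-0.3)·-3.6462 - (1.7)·1.9487) / (5) = -0.0813;  v ← (1−ω)·0.4550 + ω·-0.0813 = 0.0796
  w: GS value = (-11 - (-2.7)·-3.6462 - (-2.3)·0.0796) / (-6) = 3.4436;  w ← (1−ω)·1.9487 + ω·3.4436 = 2.9951

(-3.6462, 0.0796, 2.9951)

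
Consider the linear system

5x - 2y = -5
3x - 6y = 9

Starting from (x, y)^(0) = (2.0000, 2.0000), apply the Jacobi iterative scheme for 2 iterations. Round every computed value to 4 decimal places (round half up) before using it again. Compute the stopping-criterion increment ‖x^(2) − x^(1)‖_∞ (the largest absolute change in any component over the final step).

1.1000

Iteration 1:
  x = (-5 - (-2)·2.0000) / (5) = -0.2000
  y = (9 - (3)·2.0000) / (-6) = -0.5000
Iteration 2:
  x = (-5 - (-2)·-0.5000) / (5) = -1.2000
  y = (9 - (3)·-0.2000) / (-6) = -1.6000
Change: (-1.0000, -1.1000) → max |·| = 1.1000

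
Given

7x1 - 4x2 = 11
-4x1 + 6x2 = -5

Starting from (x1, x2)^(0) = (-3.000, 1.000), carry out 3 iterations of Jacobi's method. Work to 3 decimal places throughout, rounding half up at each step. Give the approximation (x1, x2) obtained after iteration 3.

Iteration 1:
  x1 = (11 - (-4)·1.000) / (7) = 2.143
  x2 = (-5 - (-4)·-3.000) / (6) = -2.833
Iteration 2:
  x1 = (11 - (-4)·-2.833) / (7) = -0.047
  x2 = (-5 - (-4)·2.143) / (6) = 0.595
Iteration 3:
  x1 = (11 - (-4)·0.595) / (7) = 1.911
  x2 = (-5 - (-4)·-0.047) / (6) = -0.865

(1.911, -0.865)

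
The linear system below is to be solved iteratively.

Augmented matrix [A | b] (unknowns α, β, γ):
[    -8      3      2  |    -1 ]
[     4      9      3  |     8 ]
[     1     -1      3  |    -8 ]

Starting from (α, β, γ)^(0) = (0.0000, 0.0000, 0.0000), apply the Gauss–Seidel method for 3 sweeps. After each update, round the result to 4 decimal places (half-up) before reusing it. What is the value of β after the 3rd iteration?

1.4346

Iteration 1:
  α = (-1 - (3)·0.0000 - (2)·0.0000) / (-8) = 0.1250
  β = (8 - (4)·0.1250 - (3)·0.0000) / (9) = 0.8333
  γ = (-8 - (1)·0.1250 - (-1)·0.8333) / (3) = -2.4306
Iteration 2:
  α = (-1 - (3)·0.8333 - (2)·-2.4306) / (-8) = -0.1702
  β = (8 - (4)·-0.1702 - (3)·-2.4306) / (9) = 1.7747
  γ = (-8 - (1)·-0.1702 - (-1)·1.7747) / (3) = -2.0184
Iteration 3:
  α = (-1 - (3)·1.7747 - (2)·-2.0184) / (-8) = 0.2859
  β = (8 - (4)·0.2859 - (3)·-2.0184) / (9) = 1.4346
  γ = (-8 - (1)·0.2859 - (-1)·1.4346) / (3) = -2.2838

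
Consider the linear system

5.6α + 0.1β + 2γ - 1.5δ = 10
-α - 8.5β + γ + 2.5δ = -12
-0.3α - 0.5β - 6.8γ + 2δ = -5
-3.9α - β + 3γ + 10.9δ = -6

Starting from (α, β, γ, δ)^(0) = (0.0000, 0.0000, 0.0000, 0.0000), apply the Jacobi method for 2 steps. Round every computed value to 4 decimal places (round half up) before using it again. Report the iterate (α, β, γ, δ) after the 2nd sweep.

(1.3504, 1.1263, 0.3908, 0.0156)

Iteration 1:
  α = (10 - (0.1)·0.0000 - (2)·0.0000 - (-1.5)·0.0000) / (5.6) = 1.7857
  β = (-12 - (-1)·0.0000 - (1)·0.0000 - (2.5)·0.0000) / (-8.5) = 1.4118
  γ = (-5 - (-0.3)·0.0000 - (-0.5)·0.0000 - (2)·0.0000) / (-6.8) = 0.7353
  δ = (-6 - (-3.9)·0.0000 - (-1)·0.0000 - (3)·0.0000) / (10.9) = -0.5505
Iteration 2:
  α = (10 - (0.1)·1.4118 - (2)·0.7353 - (-1.5)·-0.5505) / (5.6) = 1.3504
  β = (-12 - (-1)·1.7857 - (1)·0.7353 - (2.5)·-0.5505) / (-8.5) = 1.1263
  γ = (-5 - (-0.3)·1.7857 - (-0.5)·1.4118 - (2)·-0.5505) / (-6.8) = 0.3908
  δ = (-6 - (-3.9)·1.7857 - (-1)·1.4118 - (3)·0.7353) / (10.9) = 0.0156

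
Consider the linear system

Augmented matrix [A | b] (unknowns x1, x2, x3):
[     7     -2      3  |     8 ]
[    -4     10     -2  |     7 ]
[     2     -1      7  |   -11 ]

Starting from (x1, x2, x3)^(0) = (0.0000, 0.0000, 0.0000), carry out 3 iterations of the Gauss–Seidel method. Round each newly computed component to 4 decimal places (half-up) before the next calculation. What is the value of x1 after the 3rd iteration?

Iteration 1:
  x1 = (8 - (-2)·0.0000 - (3)·0.0000) / (7) = 1.1429
  x2 = (7 - (-4)·1.1429 - (-2)·0.0000) / (10) = 1.1572
  x3 = (-11 - (2)·1.1429 - (-1)·1.1572) / (7) = -1.7327
Iteration 2:
  x1 = (8 - (-2)·1.1572 - (3)·-1.7327) / (7) = 2.2161
  x2 = (7 - (-4)·2.2161 - (-2)·-1.7327) / (10) = 1.2399
  x3 = (-11 - (2)·2.2161 - (-1)·1.2399) / (7) = -2.0275
Iteration 3:
  x1 = (8 - (-2)·1.2399 - (3)·-2.0275) / (7) = 2.3660
  x2 = (7 - (-4)·2.3660 - (-2)·-2.0275) / (10) = 1.2409
  x3 = (-11 - (2)·2.3660 - (-1)·1.2409) / (7) = -2.0702

2.3660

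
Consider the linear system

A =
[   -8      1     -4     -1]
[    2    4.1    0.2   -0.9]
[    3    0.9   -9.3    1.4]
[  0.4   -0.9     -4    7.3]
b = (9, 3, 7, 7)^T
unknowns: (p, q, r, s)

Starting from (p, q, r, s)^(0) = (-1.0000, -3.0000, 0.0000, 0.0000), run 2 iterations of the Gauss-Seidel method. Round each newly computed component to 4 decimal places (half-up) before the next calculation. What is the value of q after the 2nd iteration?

1.1520

Iteration 1:
  p = (9 - (1)·-3.0000 - (-4)·0.0000 - (-1)·0.0000) / (-8) = -1.5000
  q = (3 - (2)·-1.5000 - (0.2)·0.0000 - (-0.9)·0.0000) / (4.1) = 1.4634
  r = (7 - (3)·-1.5000 - (0.9)·1.4634 - (1.4)·0.0000) / (-9.3) = -1.0949
  s = (7 - (0.4)·-1.5000 - (-0.9)·1.4634 - (-4)·-1.0949) / (7.3) = 0.6216
Iteration 2:
  p = (9 - (1)·1.4634 - (-4)·-1.0949 - (-1)·0.6216) / (-8) = -0.4723
  q = (3 - (2)·-0.4723 - (0.2)·-1.0949 - (-0.9)·0.6216) / (4.1) = 1.1520
  r = (7 - (3)·-0.4723 - (0.9)·1.1520 - (1.4)·0.6216) / (-9.3) = -0.7000
  s = (7 - (0.4)·-0.4723 - (-0.9)·1.1520 - (-4)·-0.7000) / (7.3) = 0.7432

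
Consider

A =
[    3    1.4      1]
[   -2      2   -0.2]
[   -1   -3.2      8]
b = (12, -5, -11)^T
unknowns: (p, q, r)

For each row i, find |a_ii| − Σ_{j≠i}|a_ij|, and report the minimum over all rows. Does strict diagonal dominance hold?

row 1: |3| − (1.4+1) = 0.6
row 2: |2| − (2+0.2) = -0.2
row 3: |8| − (1+3.2) = 3.8
minimum over rows = -0.2 → not strictly diagonally dominant

-0.2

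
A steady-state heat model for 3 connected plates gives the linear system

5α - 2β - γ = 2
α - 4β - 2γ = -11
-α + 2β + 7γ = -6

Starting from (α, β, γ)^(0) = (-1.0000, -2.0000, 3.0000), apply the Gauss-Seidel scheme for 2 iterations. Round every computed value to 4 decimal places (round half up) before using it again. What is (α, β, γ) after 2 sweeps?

(0.6800, 3.5200, -1.7657)

Iteration 1:
  α = (2 - (-2)·-2.0000 - (-1)·3.0000) / (5) = 0.2000
  β = (-11 - (1)·0.2000 - (-2)·3.0000) / (-4) = 1.3000
  γ = (-6 - (-1)·0.2000 - (2)·1.3000) / (7) = -1.2000
Iteration 2:
  α = (2 - (-2)·1.3000 - (-1)·-1.2000) / (5) = 0.6800
  β = (-11 - (1)·0.6800 - (-2)·-1.2000) / (-4) = 3.5200
  γ = (-6 - (-1)·0.6800 - (2)·3.5200) / (7) = -1.7657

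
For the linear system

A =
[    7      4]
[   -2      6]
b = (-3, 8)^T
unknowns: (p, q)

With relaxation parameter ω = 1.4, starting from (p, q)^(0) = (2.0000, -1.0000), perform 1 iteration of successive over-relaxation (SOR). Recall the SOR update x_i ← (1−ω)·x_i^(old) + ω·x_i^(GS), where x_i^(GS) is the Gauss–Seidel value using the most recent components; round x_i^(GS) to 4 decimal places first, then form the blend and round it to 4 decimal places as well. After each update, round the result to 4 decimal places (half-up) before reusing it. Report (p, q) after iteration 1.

(-0.5999, 1.9868)

Iteration 1:
  p: GS value = (-3 - (4)·-1.0000) / (7) = 0.1429;  p ← (1−ω)·2.0000 + ω·0.1429 = -0.5999
  q: GS value = (8 - (-2)·-0.5999) / (6) = 1.1334;  q ← (1−ω)·-1.0000 + ω·1.1334 = 1.9868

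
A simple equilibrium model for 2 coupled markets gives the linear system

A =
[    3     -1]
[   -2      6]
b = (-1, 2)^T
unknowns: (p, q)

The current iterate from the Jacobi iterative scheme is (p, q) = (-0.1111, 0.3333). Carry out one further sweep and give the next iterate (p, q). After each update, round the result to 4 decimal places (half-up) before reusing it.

One sweep:
  p = (-1 - (-1)·0.3333) / (3) = -0.2222
  q = (2 - (-2)·-0.1111) / (6) = 0.2963

(-0.2222, 0.2963)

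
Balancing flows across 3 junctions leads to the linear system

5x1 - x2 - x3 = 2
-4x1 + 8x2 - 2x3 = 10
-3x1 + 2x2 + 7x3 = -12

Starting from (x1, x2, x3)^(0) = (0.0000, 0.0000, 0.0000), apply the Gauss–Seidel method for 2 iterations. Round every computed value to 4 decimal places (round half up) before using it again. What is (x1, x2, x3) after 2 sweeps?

(0.2986, 0.9100, -1.8463)

Iteration 1:
  x1 = (2 - (-1)·0.0000 - (-1)·0.0000) / (5) = 0.4000
  x2 = (10 - (-4)·0.4000 - (-2)·0.0000) / (8) = 1.4500
  x3 = (-12 - (-3)·0.4000 - (2)·1.4500) / (7) = -1.9571
Iteration 2:
  x1 = (2 - (-1)·1.4500 - (-1)·-1.9571) / (5) = 0.2986
  x2 = (10 - (-4)·0.2986 - (-2)·-1.9571) / (8) = 0.9100
  x3 = (-12 - (-3)·0.2986 - (2)·0.9100) / (7) = -1.8463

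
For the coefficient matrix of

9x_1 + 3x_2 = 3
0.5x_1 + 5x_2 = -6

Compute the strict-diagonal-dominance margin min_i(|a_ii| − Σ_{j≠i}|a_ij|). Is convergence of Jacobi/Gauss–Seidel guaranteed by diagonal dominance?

4.5

row 1: |9| − (3) = 6
row 2: |5| − (0.5) = 4.5
minimum over rows = 4.5 → strictly diagonally dominant (convergence guaranteed)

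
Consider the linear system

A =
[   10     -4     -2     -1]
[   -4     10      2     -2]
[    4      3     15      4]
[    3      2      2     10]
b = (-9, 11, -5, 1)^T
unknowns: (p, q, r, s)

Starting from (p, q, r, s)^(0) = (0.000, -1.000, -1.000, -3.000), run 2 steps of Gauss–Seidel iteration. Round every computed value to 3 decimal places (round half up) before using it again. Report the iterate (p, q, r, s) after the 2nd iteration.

(-0.672, 0.732, -0.422, 0.240)

Iteration 1:
  p = (-9 - (-4)·-1.000 - (-2)·-1.000 - (-1)·-3.000) / (10) = -1.800
  q = (11 - (-4)·-1.800 - (2)·-1.000 - (-2)·-3.000) / (10) = -0.020
  r = (-5 - (4)·-1.800 - (3)·-0.020 - (4)·-3.000) / (15) = 0.951
  s = (1 - (3)·-1.800 - (2)·-0.020 - (2)·0.951) / (10) = 0.454
Iteration 2:
  p = (-9 - (-4)·-0.020 - (-2)·0.951 - (-1)·0.454) / (10) = -0.672
  q = (11 - (-4)·-0.672 - (2)·0.951 - (-2)·0.454) / (10) = 0.732
  r = (-5 - (4)·-0.672 - (3)·0.732 - (4)·0.454) / (15) = -0.422
  s = (1 - (3)·-0.672 - (2)·0.732 - (2)·-0.422) / (10) = 0.240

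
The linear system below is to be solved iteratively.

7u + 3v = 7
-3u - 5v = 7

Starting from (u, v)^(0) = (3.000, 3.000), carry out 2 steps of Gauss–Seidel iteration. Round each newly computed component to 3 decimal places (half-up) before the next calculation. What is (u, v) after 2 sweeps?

Iteration 1:
  u = (7 - (3)·3.000) / (7) = -0.286
  v = (7 - (-3)·-0.286) / (-5) = -1.228
Iteration 2:
  u = (7 - (3)·-1.228) / (7) = 1.526
  v = (7 - (-3)·1.526) / (-5) = -2.316

(1.526, -2.316)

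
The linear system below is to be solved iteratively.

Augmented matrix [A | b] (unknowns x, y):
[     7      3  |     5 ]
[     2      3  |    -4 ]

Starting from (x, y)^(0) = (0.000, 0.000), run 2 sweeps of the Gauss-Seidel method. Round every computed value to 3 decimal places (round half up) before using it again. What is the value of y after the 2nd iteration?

Iteration 1:
  x = (5 - (3)·0.000) / (7) = 0.714
  y = (-4 - (2)·0.714) / (3) = -1.809
Iteration 2:
  x = (5 - (3)·-1.809) / (7) = 1.490
  y = (-4 - (2)·1.490) / (3) = -2.327

-2.327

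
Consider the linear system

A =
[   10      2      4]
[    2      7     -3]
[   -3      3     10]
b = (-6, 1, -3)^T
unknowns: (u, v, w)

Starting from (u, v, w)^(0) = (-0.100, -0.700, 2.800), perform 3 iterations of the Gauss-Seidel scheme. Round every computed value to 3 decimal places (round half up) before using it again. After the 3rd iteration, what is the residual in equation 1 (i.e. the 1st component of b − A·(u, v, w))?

-0.364

Iteration 1:
  u = (-6 - (2)·-0.700 - (4)·2.800) / (10) = -1.580
  v = (1 - (2)·-1.580 - (-3)·2.800) / (7) = 1.794
  w = (-3 - (-3)·-1.580 - (3)·1.794) / (10) = -1.312
Iteration 2:
  u = (-6 - (2)·1.794 - (4)·-1.312) / (10) = -0.434
  v = (1 - (2)·-0.434 - (-3)·-1.312) / (7) = -0.295
  w = (-3 - (-3)·-0.434 - (3)·-0.295) / (10) = -0.342
Iteration 3:
  u = (-6 - (2)·-0.295 - (4)·-0.342) / (10) = -0.404
  v = (1 - (2)·-0.404 - (-3)·-0.342) / (7) = 0.112
  w = (-3 - (-3)·-0.404 - (3)·0.112) / (10) = -0.455
Residual b − A·x = (-0.364, -0.341, 0.002)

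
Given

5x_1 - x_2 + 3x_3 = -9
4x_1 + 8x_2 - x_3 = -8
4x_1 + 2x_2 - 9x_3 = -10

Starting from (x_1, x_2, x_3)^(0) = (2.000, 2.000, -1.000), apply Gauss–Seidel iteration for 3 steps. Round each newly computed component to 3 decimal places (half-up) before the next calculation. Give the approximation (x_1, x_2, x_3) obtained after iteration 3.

(-1.838, -0.064, 0.280)

Iteration 1:
  x_1 = (-9 - (-1)·2.000 - (3)·-1.000) / (5) = -0.800
  x_2 = (-8 - (4)·-0.800 - (-1)·-1.000) / (8) = -0.725
  x_3 = (-10 - (4)·-0.800 - (2)·-0.725) / (-9) = 0.594
Iteration 2:
  x_1 = (-9 - (-1)·-0.725 - (3)·0.594) / (5) = -2.301
  x_2 = (-8 - (4)·-2.301 - (-1)·0.594) / (8) = 0.225
  x_3 = (-10 - (4)·-2.301 - (2)·0.225) / (-9) = 0.138
Iteration 3:
  x_1 = (-9 - (-1)·0.225 - (3)·0.138) / (5) = -1.838
  x_2 = (-8 - (4)·-1.838 - (-1)·0.138) / (8) = -0.064
  x_3 = (-10 - (4)·-1.838 - (2)·-0.064) / (-9) = 0.280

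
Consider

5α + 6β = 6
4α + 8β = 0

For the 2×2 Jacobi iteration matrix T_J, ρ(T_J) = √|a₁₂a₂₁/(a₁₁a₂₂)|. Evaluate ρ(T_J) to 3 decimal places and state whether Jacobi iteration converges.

a₁₂a₂₁/(a₁₁a₂₂) = (6)·(4) / ((5)·(8)) = 0.600000
ρ = √|0.600000| = √0.600000 = 0.775
ρ < 1, so Jacobi converges

0.775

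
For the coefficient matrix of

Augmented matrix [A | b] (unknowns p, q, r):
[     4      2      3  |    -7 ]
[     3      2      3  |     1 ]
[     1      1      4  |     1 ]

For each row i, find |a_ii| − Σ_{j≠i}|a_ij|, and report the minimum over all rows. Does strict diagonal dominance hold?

row 1: |4| − (2+3) = -1
row 2: |2| − (3+3) = -4
row 3: |4| − (1+1) = 2
minimum over rows = -4 → not strictly diagonally dominant

-4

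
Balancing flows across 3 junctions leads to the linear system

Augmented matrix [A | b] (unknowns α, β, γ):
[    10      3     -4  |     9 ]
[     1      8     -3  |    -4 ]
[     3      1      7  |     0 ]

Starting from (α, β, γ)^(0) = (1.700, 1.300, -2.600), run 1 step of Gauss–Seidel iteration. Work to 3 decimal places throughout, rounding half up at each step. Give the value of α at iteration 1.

-0.530

Iteration 1:
  α = (9 - (3)·1.300 - (-4)·-2.600) / (10) = -0.530
  β = (-4 - (1)·-0.530 - (-3)·-2.600) / (8) = -1.409
  γ = (0 - (3)·-0.530 - (1)·-1.409) / (7) = 0.428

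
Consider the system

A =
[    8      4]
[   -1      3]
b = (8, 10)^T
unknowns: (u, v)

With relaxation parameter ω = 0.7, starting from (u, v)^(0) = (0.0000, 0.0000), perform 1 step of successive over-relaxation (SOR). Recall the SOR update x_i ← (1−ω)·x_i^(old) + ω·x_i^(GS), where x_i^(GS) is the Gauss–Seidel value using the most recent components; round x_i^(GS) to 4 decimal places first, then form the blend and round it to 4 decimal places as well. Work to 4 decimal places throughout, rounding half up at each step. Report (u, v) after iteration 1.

(0.7000, 2.4967)

Iteration 1:
  u: GS value = (8 - (4)·0.0000) / (8) = 1.0000;  u ← (1−ω)·0.0000 + ω·1.0000 = 0.7000
  v: GS value = (10 - (-1)·0.7000) / (3) = 3.5667;  v ← (1−ω)·0.0000 + ω·3.5667 = 2.4967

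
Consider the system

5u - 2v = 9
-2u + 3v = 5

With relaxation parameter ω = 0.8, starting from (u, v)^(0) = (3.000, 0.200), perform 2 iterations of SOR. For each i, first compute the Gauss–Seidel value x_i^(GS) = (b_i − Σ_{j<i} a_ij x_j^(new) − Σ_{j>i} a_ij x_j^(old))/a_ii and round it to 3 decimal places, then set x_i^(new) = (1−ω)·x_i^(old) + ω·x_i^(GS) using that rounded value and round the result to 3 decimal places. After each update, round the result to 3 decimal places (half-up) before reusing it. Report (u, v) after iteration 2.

Iteration 1:
  u: GS value = (9 - (-2)·0.200) / (5) = 1.880;  u ← (1−ω)·3.000 + ω·1.880 = 2.104
  v: GS value = (5 - (-2)·2.104) / (3) = 3.069;  v ← (1−ω)·0.200 + ω·3.069 = 2.495
Iteration 2:
  u: GS value = (9 - (-2)·2.495) / (5) = 2.798;  u ← (1−ω)·2.104 + ω·2.798 = 2.659
  v: GS value = (5 - (-2)·2.659) / (3) = 3.439;  v ← (1−ω)·2.495 + ω·3.439 = 3.250

(2.659, 3.250)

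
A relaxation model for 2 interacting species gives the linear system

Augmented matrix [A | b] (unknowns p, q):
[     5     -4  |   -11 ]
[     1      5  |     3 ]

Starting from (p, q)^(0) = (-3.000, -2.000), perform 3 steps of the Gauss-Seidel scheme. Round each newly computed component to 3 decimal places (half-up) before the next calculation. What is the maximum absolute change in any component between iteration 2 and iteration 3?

Iteration 1:
  p = (-11 - (-4)·-2.000) / (5) = -3.800
  q = (3 - (1)·-3.800) / (5) = 1.360
Iteration 2:
  p = (-11 - (-4)·1.360) / (5) = -1.112
  q = (3 - (1)·-1.112) / (5) = 0.822
Iteration 3:
  p = (-11 - (-4)·0.822) / (5) = -1.542
  q = (3 - (1)·-1.542) / (5) = 0.908
Change: (-0.430, 0.086) → max |·| = 0.430

0.430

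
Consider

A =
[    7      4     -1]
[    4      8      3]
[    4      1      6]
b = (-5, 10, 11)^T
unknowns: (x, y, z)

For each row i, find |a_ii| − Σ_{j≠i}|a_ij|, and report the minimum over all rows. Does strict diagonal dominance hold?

row 1: |7| − (4+1) = 2
row 2: |8| − (4+3) = 1
row 3: |6| − (4+1) = 1
minimum over rows = 1 → strictly diagonally dominant (convergence guaranteed)

1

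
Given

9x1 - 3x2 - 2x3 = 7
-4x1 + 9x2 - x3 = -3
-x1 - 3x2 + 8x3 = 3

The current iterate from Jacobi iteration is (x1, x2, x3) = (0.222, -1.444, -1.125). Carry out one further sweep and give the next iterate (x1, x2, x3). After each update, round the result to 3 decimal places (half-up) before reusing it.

(0.046, -0.360, -0.139)

One sweep:
  x1 = (7 - (-3)·-1.444 - (-2)·-1.125) / (9) = 0.046
  x2 = (-3 - (-4)·0.222 - (-1)·-1.125) / (9) = -0.360
  x3 = (3 - (-1)·0.222 - (-3)·-1.444) / (8) = -0.139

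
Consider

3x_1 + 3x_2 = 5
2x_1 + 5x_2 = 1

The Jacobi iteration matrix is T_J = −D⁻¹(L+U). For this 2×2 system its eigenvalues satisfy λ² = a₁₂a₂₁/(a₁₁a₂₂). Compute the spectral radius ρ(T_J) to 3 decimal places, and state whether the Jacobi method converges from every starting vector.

0.632

a₁₂a₂₁/(a₁₁a₂₂) = (3)·(2) / ((3)·(5)) = 0.400000
ρ = √|0.400000| = √0.400000 = 0.632
ρ < 1, so Jacobi converges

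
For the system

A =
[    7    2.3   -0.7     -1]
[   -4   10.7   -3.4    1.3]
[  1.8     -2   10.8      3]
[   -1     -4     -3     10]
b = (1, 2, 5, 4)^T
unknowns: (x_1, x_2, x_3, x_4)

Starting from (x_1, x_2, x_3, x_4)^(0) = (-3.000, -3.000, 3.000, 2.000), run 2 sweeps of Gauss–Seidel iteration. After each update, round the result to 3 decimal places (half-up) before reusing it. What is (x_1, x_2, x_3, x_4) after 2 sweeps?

Iteration 1:
  x_1 = (1 - (2.3)·-3.000 - (-0.7)·3.000 - (-1)·2.000) / (7) = 1.714
  x_2 = (2 - (-4)·1.714 - (-3.4)·3.000 - (1.3)·2.000) / (10.7) = 1.538
  x_3 = (5 - (1.8)·1.714 - (-2)·1.538 - (3)·2.000) / (10.8) = -0.093
  x_4 = (4 - (-1)·1.714 - (-4)·1.538 - (-3)·-0.093) / (10) = 1.159
Iteration 2:
  x_1 = (1 - (2.3)·1.538 - (-0.7)·-0.093 - (-1)·1.159) / (7) = -0.206
  x_2 = (2 - (-4)·-0.206 - (-3.4)·-0.093 - (1.3)·1.159) / (10.7) = -0.060
  x_3 = (5 - (1.8)·-0.206 - (-2)·-0.060 - (3)·1.159) / (10.8) = 0.164
  x_4 = (4 - (-1)·-0.206 - (-4)·-0.060 - (-3)·0.164) / (10) = 0.405

(-0.206, -0.060, 0.164, 0.405)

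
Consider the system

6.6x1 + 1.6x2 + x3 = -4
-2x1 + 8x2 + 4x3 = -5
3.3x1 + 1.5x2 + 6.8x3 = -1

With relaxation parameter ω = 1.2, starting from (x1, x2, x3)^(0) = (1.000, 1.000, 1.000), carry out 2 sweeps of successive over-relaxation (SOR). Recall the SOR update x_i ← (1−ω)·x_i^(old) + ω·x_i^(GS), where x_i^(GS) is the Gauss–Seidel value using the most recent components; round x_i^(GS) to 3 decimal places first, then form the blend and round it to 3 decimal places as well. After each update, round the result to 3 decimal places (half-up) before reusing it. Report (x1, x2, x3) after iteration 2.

Iteration 1:
  x1: GS value = (-4 - (1.6)·1.000 - (1)·1.000) / (6.6) = -1.000;  x1 ← (1−ω)·1.000 + ω·-1.000 = -1.400
  x2: GS value = (-5 - (-2)·-1.400 - (4)·1.000) / (8) = -1.475;  x2 ← (1−ω)·1.000 + ω·-1.475 = -1.970
  x3: GS value = (-1 - (3.3)·-1.400 - (1.5)·-1.970) / (6.8) = 0.967;  x3 ← (1−ω)·1.000 + ω·0.967 = 0.960
Iteration 2:
  x1: GS value = (-4 - (1.6)·-1.970 - (1)·0.960) / (6.6) = -0.274;  x1 ← (1−ω)·-1.400 + ω·-0.274 = -0.049
  x2: GS value = (-5 - (-2)·-0.049 - (4)·0.960) / (8) = -1.117;  x2 ← (1−ω)·-1.970 + ω·-1.117 = -0.946
  x3: GS value = (-1 - (3.3)·-0.049 - (1.5)·-0.946) / (6.8) = 0.085;  x3 ← (1−ω)·0.960 + ω·0.085 = -0.090

(-0.049, -0.946, -0.090)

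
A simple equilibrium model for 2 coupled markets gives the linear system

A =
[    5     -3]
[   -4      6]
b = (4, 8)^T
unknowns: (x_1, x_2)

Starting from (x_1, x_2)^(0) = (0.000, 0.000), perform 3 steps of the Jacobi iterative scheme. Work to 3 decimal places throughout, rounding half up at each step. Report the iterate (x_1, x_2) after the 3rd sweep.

(1.920, 2.400)

Iteration 1:
  x_1 = (4 - (-3)·0.000) / (5) = 0.800
  x_2 = (8 - (-4)·0.000) / (6) = 1.333
Iteration 2:
  x_1 = (4 - (-3)·1.333) / (5) = 1.600
  x_2 = (8 - (-4)·0.800) / (6) = 1.867
Iteration 3:
  x_1 = (4 - (-3)·1.867) / (5) = 1.920
  x_2 = (8 - (-4)·1.600) / (6) = 2.400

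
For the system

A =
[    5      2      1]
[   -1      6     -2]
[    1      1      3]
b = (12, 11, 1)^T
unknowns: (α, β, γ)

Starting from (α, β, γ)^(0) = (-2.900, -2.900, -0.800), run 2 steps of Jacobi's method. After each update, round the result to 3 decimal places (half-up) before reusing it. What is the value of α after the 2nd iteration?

1.513

Iteration 1:
  α = (12 - (2)·-2.900 - (1)·-0.800) / (5) = 3.720
  β = (11 - (-1)·-2.900 - (-2)·-0.800) / (6) = 1.083
  γ = (1 - (1)·-2.900 - (1)·-2.900) / (3) = 2.267
Iteration 2:
  α = (12 - (2)·1.083 - (1)·2.267) / (5) = 1.513
  β = (11 - (-1)·3.720 - (-2)·2.267) / (6) = 3.209
  γ = (1 - (1)·3.720 - (1)·1.083) / (3) = -1.268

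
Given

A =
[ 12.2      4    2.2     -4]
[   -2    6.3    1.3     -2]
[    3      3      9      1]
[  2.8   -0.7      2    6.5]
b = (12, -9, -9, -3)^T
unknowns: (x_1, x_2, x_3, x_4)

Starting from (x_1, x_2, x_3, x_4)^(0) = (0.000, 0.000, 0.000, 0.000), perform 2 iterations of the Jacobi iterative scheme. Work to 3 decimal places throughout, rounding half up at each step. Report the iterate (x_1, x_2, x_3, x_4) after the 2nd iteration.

(1.481, -1.057, -0.800, -0.732)

Iteration 1:
  x_1 = (12 - (4)·0.000 - (2.2)·0.000 - (-4)·0.000) / (12.2) = 0.984
  x_2 = (-9 - (-2)·0.000 - (1.3)·0.000 - (-2)·0.000) / (6.3) = -1.429
  x_3 = (-9 - (3)·0.000 - (3)·0.000 - (1)·0.000) / (9) = -1.000
  x_4 = (-3 - (2.8)·0.000 - (-0.7)·0.000 - (2)·0.000) / (6.5) = -0.462
Iteration 2:
  x_1 = (12 - (4)·-1.429 - (2.2)·-1.000 - (-4)·-0.462) / (12.2) = 1.481
  x_2 = (-9 - (-2)·0.984 - (1.3)·-1.000 - (-2)·-0.462) / (6.3) = -1.057
  x_3 = (-9 - (3)·0.984 - (3)·-1.429 - (1)·-0.462) / (9) = -0.800
  x_4 = (-3 - (2.8)·0.984 - (-0.7)·-1.429 - (2)·-1.000) / (6.5) = -0.732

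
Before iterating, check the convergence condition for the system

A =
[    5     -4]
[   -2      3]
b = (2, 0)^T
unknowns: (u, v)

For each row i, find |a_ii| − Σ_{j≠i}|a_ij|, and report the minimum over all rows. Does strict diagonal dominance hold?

1

row 1: |5| − (4) = 1
row 2: |3| − (2) = 1
minimum over rows = 1 → strictly diagonally dominant (convergence guaranteed)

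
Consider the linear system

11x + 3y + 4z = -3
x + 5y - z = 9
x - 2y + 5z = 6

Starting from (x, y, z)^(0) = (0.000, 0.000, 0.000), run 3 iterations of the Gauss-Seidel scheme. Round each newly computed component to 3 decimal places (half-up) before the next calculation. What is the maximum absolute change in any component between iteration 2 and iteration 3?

Iteration 1:
  x = (-3 - (3)·0.000 - (4)·0.000) / (11) = -0.273
  y = (9 - (1)·-0.273 - (-1)·0.000) / (5) = 1.855
  z = (6 - (1)·-0.273 - (-2)·1.855) / (5) = 1.997
Iteration 2:
  x = (-3 - (3)·1.855 - (4)·1.997) / (11) = -1.505
  y = (9 - (1)·-1.505 - (-1)·1.997) / (5) = 2.500
  z = (6 - (1)·-1.505 - (-2)·2.500) / (5) = 2.501
Iteration 3:
  x = (-3 - (3)·2.500 - (4)·2.501) / (11) = -1.864
  y = (9 - (1)·-1.864 - (-1)·2.501) / (5) = 2.673
  z = (6 - (1)·-1.864 - (-2)·2.673) / (5) = 2.642
Change: (-0.359, 0.173, 0.141) → max |·| = 0.359

0.359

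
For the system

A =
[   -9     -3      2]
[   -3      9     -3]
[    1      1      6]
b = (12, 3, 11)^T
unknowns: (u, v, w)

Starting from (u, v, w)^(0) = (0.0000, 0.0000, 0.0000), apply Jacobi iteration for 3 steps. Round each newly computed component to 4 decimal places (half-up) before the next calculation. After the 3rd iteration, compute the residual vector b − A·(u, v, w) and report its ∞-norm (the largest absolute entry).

Iteration 1:
  u = (12 - (-3)·0.0000 - (2)·0.0000) / (-9) = -1.3333
  v = (3 - (-3)·0.0000 - (-3)·0.0000) / (9) = 0.3333
  w = (11 - (1)·0.0000 - (1)·0.0000) / (6) = 1.8333
Iteration 2:
  u = (12 - (-3)·0.3333 - (2)·1.8333) / (-9) = -1.0370
  v = (3 - (-3)·-1.3333 - (-3)·1.8333) / (9) = 0.5000
  w = (11 - (1)·-1.3333 - (1)·0.3333) / (6) = 2.0000
Iteration 3:
  u = (12 - (-3)·0.5000 - (2)·2.0000) / (-9) = -1.0556
  v = (3 - (-3)·-1.0370 - (-3)·2.0000) / (9) = 0.6543
  w = (11 - (1)·-1.0370 - (1)·0.5000) / (6) = 1.9228
Residual b − A·x = (0.6169, -0.2871, -0.1355); ∞-norm = 0.6169

0.6169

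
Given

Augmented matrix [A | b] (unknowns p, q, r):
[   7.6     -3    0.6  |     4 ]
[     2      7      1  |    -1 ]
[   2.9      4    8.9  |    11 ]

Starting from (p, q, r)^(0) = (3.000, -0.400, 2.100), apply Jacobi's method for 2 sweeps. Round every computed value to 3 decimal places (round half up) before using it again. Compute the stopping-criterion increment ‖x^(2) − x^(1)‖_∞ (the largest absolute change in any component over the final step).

Iteration 1:
  p = (4 - (-3)·-0.400 - (0.6)·2.100) / (7.6) = 0.203
  q = (-1 - (2)·3.000 - (1)·2.100) / (7) = -1.300
  r = (11 - (2.9)·3.000 - (4)·-0.400) / (8.9) = 0.438
Iteration 2:
  p = (4 - (-3)·-1.300 - (0.6)·0.438) / (7.6) = -0.021
  q = (-1 - (2)·0.203 - (1)·0.438) / (7) = -0.263
  r = (11 - (2.9)·0.203 - (4)·-1.300) / (8.9) = 1.754
Change: (-0.224, 1.037, 1.316) → max |·| = 1.316

1.316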